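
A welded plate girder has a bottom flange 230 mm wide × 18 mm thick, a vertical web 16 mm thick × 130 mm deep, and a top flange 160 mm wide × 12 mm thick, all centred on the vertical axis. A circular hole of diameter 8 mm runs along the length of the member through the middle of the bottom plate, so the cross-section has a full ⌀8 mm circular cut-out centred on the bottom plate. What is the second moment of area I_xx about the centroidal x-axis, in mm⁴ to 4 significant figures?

Break the section into simple shapes (no overlaps), measuring from the bottom-left corner of the bounding box.
Bottom plate: 230 × 18, A = 4 140 mm², y = 9 mm, Ī = 111 780 mm⁴.
Web plate: 16 × 130, A = 2 080 mm², y = 83 mm, Ī = 2 929 333 mm⁴.
Top plate: 160 × 12, A = 1 920 mm², y = 154 mm, Ī = 23 040 mm⁴.
Hole (subtracted): ⌀8, A = 50.2655 mm², y = 9 mm, Ī = 201.062 mm⁴.
Centroid: ȳ = ΣA·y / ΣA = 62.4406 mm.
Transfer each piece to the centroidal x-axis using Ī + A·d² with d = y − 62.4406:
  bottom plate: d = -53.4406 mm → contributes +11 935 182 mm⁴
  web plate: d = 20.5594 mm → contributes +3 808 529 mm⁴
  top plate: d = 91.5594 mm → contributes +16 118 649 mm⁴
  hole: d = -53.4406 mm → contributes −143 754 mm⁴
Total I = 31 718 606 mm⁴.

I_xx ≈ 3.172 × 10⁷ mm⁴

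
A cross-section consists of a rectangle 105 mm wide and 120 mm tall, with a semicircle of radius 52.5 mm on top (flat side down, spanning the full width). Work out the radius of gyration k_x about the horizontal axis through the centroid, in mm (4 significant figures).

k_x ≈ 47.23 mm

Treat the section as a set of non-overlapping primitives; coordinates are from the bounding-box lower-left.
Rectangular body: 105 × 120, A = 12 600 mm², y = 60 mm, Ī = 15 120 000 mm⁴.
Semicircular cap: semicircle r = 52.5, A = 4329.51 mm², y = 142.282 mm, Ī = 833 814 mm⁴.
Centroid: ȳ = ΣA·y / ΣA = 81.0425 mm.
Transfer each piece to the horizontal axis through the centroid using Ī + A·d² with d = y − 81.0425:
  rectangular body: d = -21.0425 mm → contributes +20 699 115 mm⁴
  semicircular cap: d = 61.2392 mm → contributes +17 070 499 mm⁴
Total I = 37 769 614 mm⁴.
Radius of gyration: k = √(I/A) = √(37 769 614 / 16929.5) = 47.2334 mm.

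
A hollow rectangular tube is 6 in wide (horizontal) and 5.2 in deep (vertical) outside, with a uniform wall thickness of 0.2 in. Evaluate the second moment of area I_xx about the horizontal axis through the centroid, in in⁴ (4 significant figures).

Treat the section as a set of non-overlapping primitives; coordinates are from the bounding-box lower-left.
Outer rectangle: 6 × 5.2, A = 31.2 in², y = 2.6 in, Ī = 70.304 in⁴.
Inner void (subtracted): 5.6 × 4.8, A = 26.88 in², y = 2.6 in, Ī = 51.6096 in⁴.
By symmetry the centroid is at mid-height, ȳ = 2.6 in.
All pieces are centred on the horizontal axis through the centroid, so I = ΣĪ (holes subtracted) = 18.6944 in⁴.

I_xx ≈ 18.69 in⁴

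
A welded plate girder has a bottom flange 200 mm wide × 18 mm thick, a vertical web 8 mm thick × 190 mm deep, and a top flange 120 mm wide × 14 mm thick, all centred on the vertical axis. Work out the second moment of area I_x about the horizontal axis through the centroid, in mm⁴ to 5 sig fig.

I_x ≈ 5.5051 × 10⁷ mm⁴

Break the section into simple shapes (no overlaps), measuring from the bottom-left corner of the bounding box.
Bottom plate: 200 × 18, A = 3 600 mm², y = 9 mm, Ī = 97 200 mm⁴.
Web plate: 8 × 190, A = 1 520 mm², y = 113 mm, Ī = 4 572 667 mm⁴.
Top plate: 120 × 14, A = 1 680 mm², y = 215 mm, Ī = 27 440 mm⁴.
Centroid: ȳ = ΣA·y / ΣA = 83.14118 mm.
Transfer each piece to the horizontal axis through the centroid using Ī + A·d² with d = y − 83.14118:
  bottom plate: d = -74.14118 mm → contributes +19 886 091 mm⁴
  web plate: d = 29.85882 mm → contributes +5 927 822 mm⁴
  top plate: d = 131.8588 mm → contributes +29 237 179 mm⁴
Total I = 55 051 091 mm⁴.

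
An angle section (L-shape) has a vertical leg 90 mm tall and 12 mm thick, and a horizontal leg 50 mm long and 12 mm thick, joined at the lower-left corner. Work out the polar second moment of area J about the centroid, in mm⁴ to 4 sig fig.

Split into non-overlapping primitives; take the origin at the lower-left of the bounding box.
Vertical leg: 12 × 90, A = 1 080 mm², y = 45 mm, Ī = 729 000 mm⁴.
Horizontal leg (remainder): 38 × 12, A = 456 mm², y = 6 mm, Ī = 5 472 mm⁴.
Centroid: ȳ = ΣA·y / ΣA = 33.4219 mm.
Transfer each piece to the centroidal x-axis using Ī + A·d² with d = y − 33.4219:
  vertical leg: d = 11.5781 mm → contributes +873 777 mm⁴
  horizontal leg (remainder): d = -27.4219 mm → contributes +348 365 mm⁴
Total I = 1 222 143 mm⁴.
For the y-axis: x̄ = 13.4219 mm.
Repeating about the centroidal y-axis gives I_y = 268 223 mm⁴.
Polar second moment: J = I_x + I_y = 1 490 365 mm⁴.

J ≈ 1.490 × 10⁶ mm⁴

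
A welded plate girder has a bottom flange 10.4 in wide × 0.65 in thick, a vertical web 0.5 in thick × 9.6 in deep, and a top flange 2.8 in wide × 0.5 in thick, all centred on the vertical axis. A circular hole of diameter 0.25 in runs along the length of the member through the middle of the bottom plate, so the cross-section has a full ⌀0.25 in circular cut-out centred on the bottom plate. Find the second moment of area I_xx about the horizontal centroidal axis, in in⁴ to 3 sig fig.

Split into non-overlapping primitives; take the origin at the lower-left of the bounding box.
Bottom plate: 10.4 × 0.65, A = 6.76 in², y = 0.325 in, Ī = 0.23801 in⁴.
Web plate: 0.5 × 9.6, A = 4.8 in², y = 5.45 in, Ī = 36.864 in⁴.
Top plate: 2.8 × 0.5, A = 1.4 in², y = 10.5 in, Ī = 0.029167 in⁴.
Hole (subtracted): ⌀0.25, A = 0.049087 in², y = 0.325 in, Ī = 0.00019175 in⁴.
Centroid: ȳ = ΣA·y / ΣA = 3.3337 in.
Transfer each piece to the horizontal centroidal axis using Ī + A·d² with d = y − 3.3337:
  bottom plate: d = -3.0087 in → contributes +61.431 in⁴
  web plate: d = 2.1163 in → contributes +58.362 in⁴
  top plate: d = 7.1663 in → contributes +71.927 in⁴
  hole: d = -3.0087 in → contributes −0.44454 in⁴
Total I = 191.28 in⁴.

I_xx ≈ 191 in⁴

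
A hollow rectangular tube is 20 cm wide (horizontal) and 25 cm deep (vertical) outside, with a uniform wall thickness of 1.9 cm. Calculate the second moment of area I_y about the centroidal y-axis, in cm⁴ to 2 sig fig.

Split into non-overlapping primitives; take the origin at the lower-left of the bounding box.
Outer rectangle: 20 × 25, A = 500 cm², x = 10 cm, Ī = 16 667 cm⁴.
Inner void (subtracted): 16.2 × 21.2, A = 343.4 cm², x = 10 cm, Ī = 7 511 cm⁴.
By symmetry the centroid is at mid-width, x̄ = 10 cm.
All pieces are centred on the centroidal y-axis, so I = ΣĪ (holes subtracted) = 9 156 cm⁴.

I_y ≈ 9200 cm⁴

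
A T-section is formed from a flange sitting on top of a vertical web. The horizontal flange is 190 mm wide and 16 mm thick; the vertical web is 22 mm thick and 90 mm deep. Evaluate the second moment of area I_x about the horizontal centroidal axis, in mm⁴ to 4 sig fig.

Split into non-overlapping primitives; take the origin at the lower-left of the bounding box.
Flange: 190 × 16, A = 3 040 mm², y = 98 mm, Ī = 64853.3 mm⁴.
Web: 22 × 90, A = 1 980 mm², y = 45 mm, Ī = 1 336 500 mm⁴.
Centroid: ȳ = ΣA·y / ΣA = 77.0956 mm.
Transfer each piece to the horizontal centroidal axis using Ī + A·d² with d = y − 77.0956:
  flange: d = 20.9044 mm → contributes +1 393 313 mm⁴
  web: d = -32.0956 mm → contributes +3 376 155 mm⁴
Total I = 4 769 467 mm⁴.

I_x ≈ 4.769 × 10⁶ mm⁴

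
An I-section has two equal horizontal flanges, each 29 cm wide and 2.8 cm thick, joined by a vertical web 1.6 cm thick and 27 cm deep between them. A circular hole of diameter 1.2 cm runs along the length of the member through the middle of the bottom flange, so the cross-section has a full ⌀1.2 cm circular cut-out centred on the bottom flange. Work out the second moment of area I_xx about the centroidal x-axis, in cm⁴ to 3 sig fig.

I_xx ≈ 3.85 × 10⁴ cm⁴

Treat the section as a set of non-overlapping primitives; coordinates are from the bounding-box lower-left.
Bottom flange: 29 × 2.8, A = 81.2 cm², y = 1.4 cm, Ī = 53.051 cm⁴.
Web: 1.6 × 27, A = 43.2 cm², y = 16.3 cm, Ī = 2624.4 cm⁴.
Top flange: 29 × 2.8, A = 81.2 cm², y = 31.2 cm, Ī = 53.051 cm⁴.
Hole (subtracted): ⌀1.2, A = 1.131 cm², y = 1.4 cm, Ī = 0.10179 cm⁴.
Centroid: ȳ = ΣA·y / ΣA = 16.382 cm.
Transfer each piece to the centroidal x-axis using Ī + A·d² with d = y − 16.382:
  bottom flange: d = -14.982 cm → contributes +18 280 cm⁴
  web: d = -0.082416 cm → contributes +2624.7 cm⁴
  top flange: d = 14.818 cm → contributes +17 881 cm⁴
  hole: d = -14.982 cm → contributes −253.97 cm⁴
Total I = 38 532 cm⁴.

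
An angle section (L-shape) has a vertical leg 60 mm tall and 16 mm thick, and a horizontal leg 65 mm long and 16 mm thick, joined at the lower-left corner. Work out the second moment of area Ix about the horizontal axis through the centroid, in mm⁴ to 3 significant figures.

Ix ≈ 5.14 × 10⁵ mm⁴

Split into non-overlapping primitives; take the origin at the lower-left of the bounding box.
Vertical leg: 16 × 60, A = 960 mm², y = 30 mm, Ī = 288 000 mm⁴.
Horizontal leg (remainder): 49 × 16, A = 784 mm², y = 8 mm, Ī = 16 725 mm⁴.
Centroid: ȳ = ΣA·y / ΣA = 20.11 mm.
Transfer each piece to the horizontal axis through the centroid using Ī + A·d² with d = y − 20.11:
  vertical leg: d = 9.8899 mm → contributes +381 898 mm⁴
  horizontal leg (remainder): d = -12.11 mm → contributes +131 702 mm⁴
Total I = 513 600 mm⁴.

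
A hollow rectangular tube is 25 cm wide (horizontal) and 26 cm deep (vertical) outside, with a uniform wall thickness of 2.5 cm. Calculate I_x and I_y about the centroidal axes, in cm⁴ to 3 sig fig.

Decompose the section into non-overlapping parts with the origin at the bottom-left of its bounding rectangle.
Outer rectangle: 25 × 26, A = 650 cm², y = 13 cm, Ī = 36 617 cm⁴.
Inner void (subtracted): 20 × 21, A = 420 cm², y = 13 cm, Ī = 15 435 cm⁴.
By symmetry the centroid is at mid-height, ȳ = 13 cm.
All pieces are centred on the centroidal x-axis, so I = ΣĪ (holes subtracted) = 21 182 cm⁴.
Repeating about the centroidal y-axis gives I_y = 19 854 cm⁴.

I_x ≈ 2.12 × 10⁴ cm⁴, I_y ≈ 1.99 × 10⁴ cm⁴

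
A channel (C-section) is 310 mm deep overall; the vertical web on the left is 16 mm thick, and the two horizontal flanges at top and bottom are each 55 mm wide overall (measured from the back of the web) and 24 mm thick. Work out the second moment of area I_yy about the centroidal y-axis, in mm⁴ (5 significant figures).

Treat the section as a set of non-overlapping primitives; coordinates are from the bounding-box lower-left.
Web: 16 × 310, A = 4 960 mm², x = 8 mm, Ī = 105813.3 mm⁴.
Top flange (beyond web): 39 × 24, A = 936 mm², x = 35.5 mm, Ī = 118 638 mm⁴.
Bottom flange (beyond web): 39 × 24, A = 936 mm², x = 35.5 mm, Ī = 118 638 mm⁴.
Centroid: x̄ = ΣA·x / ΣA = 15.53513 mm.
Transfer each piece to the centroidal y-axis using Ī + A·d² with d = x − 15.53513:
  web: d = -7.535129 mm → contributes +387 433 mm⁴
  top flange (beyond web): d = 19.96487 mm → contributes +491723.9 mm⁴
  bottom flange (beyond web): d = 19.96487 mm → contributes +491723.9 mm⁴
Total I = 1 370 881 mm⁴.

I_yy ≈ 1.3709 × 10⁶ mm⁴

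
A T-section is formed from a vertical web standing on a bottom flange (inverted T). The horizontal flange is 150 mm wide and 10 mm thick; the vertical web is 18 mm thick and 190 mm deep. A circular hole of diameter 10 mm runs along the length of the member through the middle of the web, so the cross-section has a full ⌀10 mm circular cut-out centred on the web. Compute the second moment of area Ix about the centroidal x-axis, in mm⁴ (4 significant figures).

Ix ≈ 2.065 × 10⁷ mm⁴

Split into non-overlapping primitives; take the origin at the lower-left of the bounding box.
Flange: 150 × 10, A = 1 500 mm², y = 5 mm, Ī = 12 500 mm⁴.
Web: 18 × 190, A = 3 420 mm², y = 105 mm, Ī = 10 288 500 mm⁴.
Hole (subtracted): ⌀10, A = 78.5398 mm², y = 105 mm, Ī = 490.874 mm⁴.
Centroid: ȳ = ΣA·y / ΣA = 74.0176 mm.
Transfer each piece to the centroidal x-axis using Ī + A·d² with d = y − 74.0176:
  flange: d = -69.0176 mm → contributes +7 157 646 mm⁴
  web: d = 30.9824 mm → contributes +13 571 387 mm⁴
  hole: d = 30.9824 mm → contributes −75881.9 mm⁴
Total I = 20 653 151 mm⁴.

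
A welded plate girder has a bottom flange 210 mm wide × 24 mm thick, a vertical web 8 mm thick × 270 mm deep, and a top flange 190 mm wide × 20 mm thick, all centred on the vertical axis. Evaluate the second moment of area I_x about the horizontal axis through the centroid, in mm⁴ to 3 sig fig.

I_x ≈ 1.99 × 10⁸ mm⁴

Break the section into simple shapes (no overlaps), measuring from the bottom-left corner of the bounding box.
Bottom plate: 210 × 24, A = 5 040 mm², y = 12 mm, Ī = 241 920 mm⁴.
Web plate: 8 × 270, A = 2 160 mm², y = 159 mm, Ī = 13 122 000 mm⁴.
Top plate: 190 × 20, A = 3 800 mm², y = 304 mm, Ī = 126 667 mm⁴.
Centroid: ȳ = ΣA·y / ΣA = 141.74 mm.
Transfer each piece to the horizontal axis through the centroid using Ī + A·d² with d = y − 141.74:
  bottom plate: d = -129.74 mm → contributes +85 075 179 mm⁴
  web plate: d = 17.262 mm → contributes +13 765 616 mm⁴
  top plate: d = 162.26 mm → contributes +100 176 478 mm⁴
Total I = 199 017 273 mm⁴.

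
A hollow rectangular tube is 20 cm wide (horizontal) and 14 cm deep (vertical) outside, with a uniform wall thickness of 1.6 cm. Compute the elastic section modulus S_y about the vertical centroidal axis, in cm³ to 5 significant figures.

S_y ≈ 506.59 cm³

Decompose the section into non-overlapping parts with the origin at the bottom-left of its bounding rectangle.
Outer rectangle: 20 × 14, A = 280 cm², x = 10 cm, Ī = 9333.333 cm⁴.
Inner void (subtracted): 16.8 × 10.8, A = 181.44 cm², x = 10 cm, Ī = 4267.469 cm⁴.
By symmetry the centroid is at mid-width, x̄ = 10 cm.
All pieces are centred on the vertical centroidal axis, so I = ΣĪ (holes subtracted) = 5065.865 cm⁴.
Extreme fibre distance c = 10 cm; S = I/c = 506.5865 cm³.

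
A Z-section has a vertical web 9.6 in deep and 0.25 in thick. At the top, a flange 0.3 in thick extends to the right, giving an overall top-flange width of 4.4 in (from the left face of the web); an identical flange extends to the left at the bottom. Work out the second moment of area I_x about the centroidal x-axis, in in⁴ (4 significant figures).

I_x ≈ 72.29 in⁴

Decompose the section into non-overlapping parts with the origin at the bottom-left of its bounding rectangle.
Web: 0.25 × 9.6, A = 2.4 in², y = 4.8 in, Ī = 18.432 in⁴.
Top flange (beyond web): 4.15 × 0.3, A = 1.245 in², y = 9.45 in, Ī = 0.0093375 in⁴.
Bottom flange (beyond web): 4.15 × 0.3, A = 1.245 in², y = 0.15 in, Ī = 0.0093375 in⁴.
Centroid: ȳ = ΣA·y / ΣA = 4.8 in.
Transfer each piece to the centroidal x-axis using Ī + A·d² with d = y − 4.8:
  web: d = 0 in → contributes +18.432 in⁴
  top flange (beyond web): d = 4.65 in → contributes +26.9294 in⁴
  bottom flange (beyond web): d = -4.65 in → contributes +26.9294 in⁴
Total I = 72.2907 in⁴.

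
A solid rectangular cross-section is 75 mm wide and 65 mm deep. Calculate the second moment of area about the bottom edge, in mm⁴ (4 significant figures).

The section: 75 × 65, A = 4 875 mm², y = 32.5 mm, Ī = 1 716 406 mm⁴.
Transfer it to the bottom edge using Ī + A·d² with d = y − 0:
  the section: d = 32.5 mm → contributes +6 865 625 mm⁴
Total I = 6 865 625 mm⁴.

I_base ≈ 6.866 × 10⁶ mm⁴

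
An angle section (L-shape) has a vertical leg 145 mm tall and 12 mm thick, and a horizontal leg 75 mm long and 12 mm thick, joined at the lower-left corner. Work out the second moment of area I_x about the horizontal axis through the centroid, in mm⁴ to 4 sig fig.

I_x ≈ 5.388 × 10⁶ mm⁴

Treat the section as a set of non-overlapping primitives; coordinates are from the bounding-box lower-left.
Vertical leg: 12 × 145, A = 1 740 mm², y = 72.5 mm, Ī = 3 048 625 mm⁴.
Horizontal leg (remainder): 63 × 12, A = 756 mm², y = 6 mm, Ī = 9 072 mm⁴.
Centroid: ȳ = ΣA·y / ΣA = 52.3582 mm.
Transfer each piece to the horizontal axis through the centroid using Ī + A·d² with d = y − 52.3582:
  vertical leg: d = 20.1418 mm → contributes +3 754 531 mm⁴
  horizontal leg (remainder): d = -46.3582 mm → contributes +1 633 777 mm⁴
Total I = 5 388 308 mm⁴.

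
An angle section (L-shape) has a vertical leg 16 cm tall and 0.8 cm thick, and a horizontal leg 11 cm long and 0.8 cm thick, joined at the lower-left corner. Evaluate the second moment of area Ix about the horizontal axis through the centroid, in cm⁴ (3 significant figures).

Treat the section as a set of non-overlapping primitives; coordinates are from the bounding-box lower-left.
Vertical leg: 0.8 × 16, A = 12.8 cm², y = 8 cm, Ī = 273.07 cm⁴.
Horizontal leg (remainder): 10.2 × 0.8, A = 8.16 cm², y = 0.4 cm, Ī = 0.4352 cm⁴.
Centroid: ȳ = ΣA·y / ΣA = 5.0412 cm.
Transfer each piece to the horizontal axis through the centroid using Ī + A·d² with d = y − 5.0412:
  vertical leg: d = 2.9588 cm → contributes +385.12 cm⁴
  horizontal leg (remainder): d = -4.6412 cm → contributes +176.21 cm⁴
Total I = 561.33 cm⁴.

Ix ≈ 561 cm⁴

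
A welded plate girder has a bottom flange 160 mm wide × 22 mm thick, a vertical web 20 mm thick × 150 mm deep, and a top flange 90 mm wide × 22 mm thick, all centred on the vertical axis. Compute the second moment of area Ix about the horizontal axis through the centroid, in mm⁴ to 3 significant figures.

Ix ≈ 4.45 × 10⁷ mm⁴

Break the section into simple shapes (no overlaps), measuring from the bottom-left corner of the bounding box.
Bottom plate: 160 × 22, A = 3 520 mm², y = 11 mm, Ī = 141 973 mm⁴.
Web plate: 20 × 150, A = 3 000 mm², y = 97 mm, Ī = 5 625 000 mm⁴.
Top plate: 90 × 22, A = 1 980 mm², y = 183 mm, Ī = 79 860 mm⁴.
Centroid: ȳ = ΣA·y / ΣA = 81.419 mm.
Transfer each piece to the horizontal axis through the centroid using Ī + A·d² with d = y − 81.419:
  bottom plate: d = -70.419 mm → contributes +17 596 987 mm⁴
  web plate: d = 15.581 mm → contributes +6 353 319 mm⁴
  top plate: d = 101.58 mm → contributes +20 510 956 mm⁴
Total I = 44 461 262 mm⁴.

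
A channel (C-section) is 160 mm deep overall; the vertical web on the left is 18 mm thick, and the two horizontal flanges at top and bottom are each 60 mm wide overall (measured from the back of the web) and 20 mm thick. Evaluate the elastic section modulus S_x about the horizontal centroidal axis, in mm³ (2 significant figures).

S_x ≈ 1.8 × 10⁵ mm³

Break the section into simple shapes (no overlaps), measuring from the bottom-left corner of the bounding box.
Web: 18 × 160, A = 2 880 mm², y = 80 mm, Ī = 6 144 000 mm⁴.
Top flange (beyond web): 42 × 20, A = 840 mm², y = 150 mm, Ī = 28 000 mm⁴.
Bottom flange (beyond web): 42 × 20, A = 840 mm², y = 10 mm, Ī = 28 000 mm⁴.
By symmetry the centroid is at mid-height, ȳ = 80 mm.
Transfer each piece to the horizontal centroidal axis using Ī + A·d² with d = y − 80:
  web: d = 0 mm → contributes +6 144 000 mm⁴
  top flange (beyond web): d = 70 mm → contributes +4 144 000 mm⁴
  bottom flange (beyond web): d = -70 mm → contributes +4 144 000 mm⁴
Total I = 14 432 000 mm⁴.
Extreme fibre distance c = 80 mm; S = I/c = 180 400 mm³.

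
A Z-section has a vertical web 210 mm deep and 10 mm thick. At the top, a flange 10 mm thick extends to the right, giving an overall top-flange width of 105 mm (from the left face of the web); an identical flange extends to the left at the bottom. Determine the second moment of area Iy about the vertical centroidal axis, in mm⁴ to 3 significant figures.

Iy ≈ 6.68 × 10⁶ mm⁴

Break the section into simple shapes (no overlaps), measuring from the bottom-left corner of the bounding box.
Web: 10 × 210, A = 2 100 mm², x = 100 mm, Ī = 17 500 mm⁴.
Top flange (beyond web): 95 × 10, A = 950 mm², x = 152.5 mm, Ī = 714 479 mm⁴.
Bottom flange (beyond web): 95 × 10, A = 950 mm², x = 47.5 mm, Ī = 714 479 mm⁴.
Centroid: x̄ = ΣA·x / ΣA = 100 mm.
Transfer each piece to the vertical centroidal axis using Ī + A·d² with d = x − 100:
  web: d = 0 mm → contributes +17 500 mm⁴
  top flange (beyond web): d = 52.5 mm → contributes +3 332 917 mm⁴
  bottom flange (beyond web): d = -52.5 mm → contributes +3 332 917 mm⁴
Total I = 6 683 333 mm⁴.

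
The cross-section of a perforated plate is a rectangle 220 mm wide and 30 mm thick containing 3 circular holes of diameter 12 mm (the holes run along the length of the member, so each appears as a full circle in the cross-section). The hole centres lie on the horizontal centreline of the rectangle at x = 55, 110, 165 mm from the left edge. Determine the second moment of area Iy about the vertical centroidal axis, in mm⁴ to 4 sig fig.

Break the section into simple shapes (no overlaps), measuring from the bottom-left corner of the bounding box.
Plate: 220 × 30, A = 6 600 mm², x = 110 mm, Ī = 26 620 000 mm⁴.
Hole 1 (subtracted): ⌀12, A = 113.097 mm², x = 55 mm, Ī = 1017.88 mm⁴.
Hole 2 (subtracted): ⌀12, A = 113.097 mm², x = 110 mm, Ī = 1017.88 mm⁴.
Hole 3 (subtracted): ⌀12, A = 113.097 mm², x = 165 mm, Ī = 1017.88 mm⁴.
By symmetry the centroid is at mid-width, x̄ = 110 mm.
Transfer each piece to the vertical centroidal axis using Ī + A·d² with d = x − 110:
  plate: d = 0 mm → contributes +26 620 000 mm⁴
  hole 1: d = -55 mm → contributes −343 137 mm⁴
  hole 2: d = 0 mm → contributes −1017.88 mm⁴
  hole 3: d = 55 mm → contributes −343 137 mm⁴
Total I = 25 932 707 mm⁴.

Iy ≈ 2.593 × 10⁷ mm⁴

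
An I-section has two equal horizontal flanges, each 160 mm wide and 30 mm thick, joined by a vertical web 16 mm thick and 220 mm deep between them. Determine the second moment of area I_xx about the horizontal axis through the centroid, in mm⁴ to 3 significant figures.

I_xx ≈ 1.65 × 10⁸ mm⁴

Break the section into simple shapes (no overlaps), measuring from the bottom-left corner of the bounding box.
Bottom flange: 160 × 30, A = 4 800 mm², y = 15 mm, Ī = 360 000 mm⁴.
Web: 16 × 220, A = 3 520 mm², y = 140 mm, Ī = 14 197 333 mm⁴.
Top flange: 160 × 30, A = 4 800 mm², y = 265 mm, Ī = 360 000 mm⁴.
By symmetry the centroid is at mid-height, ȳ = 140 mm.
Transfer each piece to the horizontal axis through the centroid using Ī + A·d² with d = y − 140:
  bottom flange: d = -125 mm → contributes +75 360 000 mm⁴
  web: d = 0 mm → contributes +14 197 333 mm⁴
  top flange: d = 125 mm → contributes +75 360 000 mm⁴
Total I = 164 917 333 mm⁴.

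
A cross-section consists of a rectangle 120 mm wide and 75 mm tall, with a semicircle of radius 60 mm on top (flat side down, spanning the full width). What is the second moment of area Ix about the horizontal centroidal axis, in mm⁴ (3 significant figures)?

Ix ≈ 1.94 × 10⁷ mm⁴

Treat the section as a set of non-overlapping primitives; coordinates are from the bounding-box lower-left.
Rectangular body: 120 × 75, A = 9 000 mm², y = 37.5 mm, Ī = 4 218 750 mm⁴.
Semicircular cap: semicircle r = 60, A = 5654.9 mm², y = 100.46 mm, Ī = 1 422 450 mm⁴.
Centroid: ȳ = ΣA·y / ΣA = 61.796 mm.
Transfer each piece to the horizontal centroidal axis using Ī + A·d² with d = y − 61.796:
  rectangular body: d = -24.296 mm → contributes +9 531 496 mm⁴
  semicircular cap: d = 38.669 mm → contributes +9 877 948 mm⁴
Total I = 19 409 444 mm⁴.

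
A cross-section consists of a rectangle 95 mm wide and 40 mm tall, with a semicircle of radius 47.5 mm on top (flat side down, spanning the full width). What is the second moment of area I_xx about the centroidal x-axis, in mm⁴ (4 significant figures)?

I_xx ≈ 4.023 × 10⁶ mm⁴

Break the section into simple shapes (no overlaps), measuring from the bottom-left corner of the bounding box.
Rectangular body: 95 × 40, A = 3 800 mm², y = 20 mm, Ī = 506 667 mm⁴.
Semicircular cap: semicircle r = 47.5, A = 3544.11 mm², y = 60.1596 mm, Ī = 558 736 mm⁴.
Centroid: ȳ = ΣA·y / ΣA = 39.3802 mm.
Transfer each piece to the centroidal x-axis using Ī + A·d² with d = y − 39.3802:
  rectangular body: d = -19.3802 mm → contributes +1 933 913 mm⁴
  semicircular cap: d = 20.7795 mm → contributes +2 089 032 mm⁴
Total I = 4 022 944 mm⁴.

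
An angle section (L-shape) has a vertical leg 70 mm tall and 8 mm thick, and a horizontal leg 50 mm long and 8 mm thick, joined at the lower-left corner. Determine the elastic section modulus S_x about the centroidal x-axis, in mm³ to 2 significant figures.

S_x ≈ 9300 mm³

Break the section into simple shapes (no overlaps), measuring from the bottom-left corner of the bounding box.
Vertical leg: 8 × 70, A = 560 mm², y = 35 mm, Ī = 228 667 mm⁴.
Horizontal leg (remainder): 42 × 8, A = 336 mm², y = 4 mm, Ī = 1 792 mm⁴.
Centroid: ȳ = ΣA·y / ΣA = 23.38 mm.
Transfer each piece to the centroidal x-axis using Ī + A·d² with d = y − 23.38:
  vertical leg: d = 11.63 mm → contributes +304 345 mm⁴
  horizontal leg (remainder): d = -19.38 mm → contributes +127 923 mm⁴
Total I = 432 269 mm⁴.
Extreme fibre distance c = 46.63 mm; S = I/c = 9 271 mm³.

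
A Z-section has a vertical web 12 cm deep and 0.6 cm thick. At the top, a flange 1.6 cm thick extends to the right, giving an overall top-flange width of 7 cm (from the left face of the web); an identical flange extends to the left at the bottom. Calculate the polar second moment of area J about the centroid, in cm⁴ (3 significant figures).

J ≈ 966 cm⁴

Break the section into simple shapes (no overlaps), measuring from the bottom-left corner of the bounding box.
Web: 0.6 × 12, A = 7.2 cm², y = 6 cm, Ī = 86.4 cm⁴.
Top flange (beyond web): 6.4 × 1.6, A = 10.24 cm², y = 11.2 cm, Ī = 2.1845 cm⁴.
Bottom flange (beyond web): 6.4 × 1.6, A = 10.24 cm², y = 0.8 cm, Ī = 2.1845 cm⁴.
Centroid: ȳ = ΣA·y / ΣA = 6 cm.
Transfer each piece to the centroidal x-axis using Ī + A·d² with d = y − 6:
  web: d = 0 cm → contributes +86.4 cm⁴
  top flange (beyond web): d = 5.2 cm → contributes +279.07 cm⁴
  bottom flange (beyond web): d = -5.2 cm → contributes +279.07 cm⁴
Total I = 644.55 cm⁴.
For the y-axis: x̄ = 6.7 cm.
Repeating about the centroidal y-axis gives I_y = 321 cm⁴.
Polar second moment: J = I_x + I_y = 965.55 cm⁴.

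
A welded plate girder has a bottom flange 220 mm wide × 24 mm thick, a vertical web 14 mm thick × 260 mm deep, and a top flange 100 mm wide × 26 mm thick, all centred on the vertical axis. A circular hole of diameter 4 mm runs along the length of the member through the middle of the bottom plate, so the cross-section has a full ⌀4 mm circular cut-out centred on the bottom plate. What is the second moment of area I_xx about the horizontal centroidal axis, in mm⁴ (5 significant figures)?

Split into non-overlapping primitives; take the origin at the lower-left of the bounding box.
Bottom plate: 220 × 24, A = 5 280 mm², y = 12 mm, Ī = 253 440 mm⁴.
Web plate: 14 × 260, A = 3 640 mm², y = 154 mm, Ī = 20 505 333 mm⁴.
Top plate: 100 × 26, A = 2 600 mm², y = 297 mm, Ī = 146466.7 mm⁴.
Hole (subtracted): ⌀4, A = 12.56637 mm², y = 12 mm, Ī = 12.56637 mm⁴.
Centroid: ȳ = ΣA·y / ΣA = 121.3102 mm.
Transfer each piece to the horizontal centroidal axis using Ī + A·d² with d = y − 121.3102:
  bottom plate: d = -109.3102 mm → contributes +63 342 694 mm⁴
  web plate: d = 32.68979 mm → contributes +24 395 118 mm⁴
  top plate: d = 175.6898 mm → contributes +80 400 412 mm⁴
  hole: d = -109.3102 mm → contributes −150164.6 mm⁴
Total I = 167 988 059 mm⁴.

I_xx ≈ 1.6799 × 10⁸ mm⁴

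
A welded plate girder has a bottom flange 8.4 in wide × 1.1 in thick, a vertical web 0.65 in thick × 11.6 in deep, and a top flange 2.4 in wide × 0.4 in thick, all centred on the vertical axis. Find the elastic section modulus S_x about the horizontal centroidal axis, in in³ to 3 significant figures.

S_x ≈ 36.5 in³

Treat the section as a set of non-overlapping primitives; coordinates are from the bounding-box lower-left.
Bottom plate: 8.4 × 1.1, A = 9.24 in², y = 0.55 in, Ī = 0.9317 in⁴.
Web plate: 0.65 × 11.6, A = 7.54 in², y = 6.9 in, Ī = 84.549 in⁴.
Top plate: 2.4 × 0.4, A = 0.96 in², y = 12.9 in, Ī = 0.0128 in⁴.
Centroid: ȳ = ΣA·y / ΣA = 3.9172 in.
Transfer each piece to the horizontal centroidal axis using Ī + A·d² with d = y − 3.9172:
  bottom plate: d = -3.3672 in → contributes +105.7 in⁴
  web plate: d = 2.9828 in → contributes +151.63 in⁴
  top plate: d = 8.9828 in → contributes +77.475 in⁴
Total I = 334.8 in⁴.
Extreme fibre distance c = 9.1828 in; S = I/c = 36.46 in³.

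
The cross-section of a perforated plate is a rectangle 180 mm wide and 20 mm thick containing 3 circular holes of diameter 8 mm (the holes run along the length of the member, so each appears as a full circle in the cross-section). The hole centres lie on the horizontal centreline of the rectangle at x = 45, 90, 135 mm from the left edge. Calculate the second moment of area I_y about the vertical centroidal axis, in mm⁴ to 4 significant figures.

I_y ≈ 9.516 × 10⁶ mm⁴

Split into non-overlapping primitives; take the origin at the lower-left of the bounding box.
Plate: 180 × 20, A = 3 600 mm², x = 90 mm, Ī = 9 720 000 mm⁴.
Hole 1 (subtracted): ⌀8, A = 50.2655 mm², x = 45 mm, Ī = 201.062 mm⁴.
Hole 2 (subtracted): ⌀8, A = 50.2655 mm², x = 90 mm, Ī = 201.062 mm⁴.
Hole 3 (subtracted): ⌀8, A = 50.2655 mm², x = 135 mm, Ī = 201.062 mm⁴.
By symmetry the centroid is at mid-width, x̄ = 90 mm.
Transfer each piece to the vertical centroidal axis using Ī + A·d² with d = x − 90:
  plate: d = 0 mm → contributes +9 720 000 mm⁴
  hole 1: d = -45 mm → contributes −101 989 mm⁴
  hole 2: d = 0 mm → contributes −201.062 mm⁴
  hole 3: d = 45 mm → contributes −101 989 mm⁴
Total I = 9 515 822 mm⁴.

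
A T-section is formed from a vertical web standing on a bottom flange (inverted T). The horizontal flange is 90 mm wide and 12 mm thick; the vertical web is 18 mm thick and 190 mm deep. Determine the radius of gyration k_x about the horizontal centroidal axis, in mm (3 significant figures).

Break the section into simple shapes (no overlaps), measuring from the bottom-left corner of the bounding box.
Flange: 90 × 12, A = 1 080 mm², y = 6 mm, Ī = 12 960 mm⁴.
Web: 18 × 190, A = 3 420 mm², y = 107 mm, Ī = 10 288 500 mm⁴.
Centroid: ȳ = ΣA·y / ΣA = 82.76 mm.
Transfer each piece to the horizontal centroidal axis using Ī + A·d² with d = y − 82.76:
  flange: d = -76.76 mm → contributes +6 376 425 mm⁴
  web: d = 24.24 mm → contributes +12 298 015 mm⁴
Total I = 18 674 441 mm⁴.
Radius of gyration: k = √(I/A) = √(18 674 441 / 4 500) = 64.42 mm.

k_x ≈ 64.4 mm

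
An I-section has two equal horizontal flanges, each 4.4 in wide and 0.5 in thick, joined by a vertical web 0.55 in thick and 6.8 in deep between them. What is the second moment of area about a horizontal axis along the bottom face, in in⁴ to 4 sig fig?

Decompose the section into non-overlapping parts with the origin at the bottom-left of its bounding rectangle.
Bottom flange: 4.4 × 0.5, A = 2.2 in², y = 0.25 in, Ī = 0.0458333 in⁴.
Web: 0.55 × 6.8, A = 3.74 in², y = 3.9 in, Ī = 14.4115 in⁴.
Top flange: 4.4 × 0.5, A = 2.2 in², y = 7.55 in, Ī = 0.0458333 in⁴.
Transfer each piece to the base of the section using Ī + A·d² with d = y − 0:
  bottom flange: d = 0.25 in → contributes +0.183333 in⁴
  web: d = 3.9 in → contributes +71.2969 in⁴
  top flange: d = 7.55 in → contributes +125.451 in⁴
Total I = 196.932 in⁴.

I_base ≈ 196.9 in⁴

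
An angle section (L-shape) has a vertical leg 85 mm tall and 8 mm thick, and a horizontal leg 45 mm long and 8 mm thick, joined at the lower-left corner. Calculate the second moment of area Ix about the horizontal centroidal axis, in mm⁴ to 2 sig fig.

Ix ≈ 7.2 × 10⁵ mm⁴

Break the section into simple shapes (no overlaps), measuring from the bottom-left corner of the bounding box.
Vertical leg: 8 × 85, A = 680 mm², y = 42.5 mm, Ī = 409 417 mm⁴.
Horizontal leg (remainder): 37 × 8, A = 296 mm², y = 4 mm, Ī = 1 579 mm⁴.
Centroid: ȳ = ΣA·y / ΣA = 30.82 mm.
Transfer each piece to the horizontal centroidal axis using Ī + A·d² with d = y − 30.82:
  vertical leg: d = 11.68 mm → contributes +502 124 mm⁴
  horizontal leg (remainder): d = -26.82 mm → contributes +214 555 mm⁴
Total I = 716 679 mm⁴.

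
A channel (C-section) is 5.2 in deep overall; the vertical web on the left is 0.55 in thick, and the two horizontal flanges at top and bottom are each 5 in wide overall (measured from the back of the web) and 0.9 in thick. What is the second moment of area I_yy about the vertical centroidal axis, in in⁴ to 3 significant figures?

Split into non-overlapping primitives; take the origin at the lower-left of the bounding box.
Web: 0.55 × 5.2, A = 2.86 in², x = 0.275 in, Ī = 0.072096 in⁴.
Top flange (beyond web): 4.45 × 0.9, A = 4.005 in², x = 2.775 in, Ī = 6.6091 in⁴.
Bottom flange (beyond web): 4.45 × 0.9, A = 4.005 in², x = 2.775 in, Ī = 6.6091 in⁴.
Centroid: x̄ = ΣA·x / ΣA = 2.1172 in.
Transfer each piece to the vertical centroidal axis using Ī + A·d² with d = x − 2.1172:
  web: d = -1.8422 in → contributes +9.7784 in⁴
  top flange (beyond web): d = 0.65777 in → contributes +8.3419 in⁴
  bottom flange (beyond web): d = 0.65777 in → contributes +8.3419 in⁴
Total I = 26.462 in⁴.

I_yy ≈ 26.5 in⁴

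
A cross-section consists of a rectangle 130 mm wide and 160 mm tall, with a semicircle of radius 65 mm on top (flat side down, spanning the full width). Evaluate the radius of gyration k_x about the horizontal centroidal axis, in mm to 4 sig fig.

k_x ≈ 61.74 mm

Break the section into simple shapes (no overlaps), measuring from the bottom-left corner of the bounding box.
Rectangular body: 130 × 160, A = 20 800 mm², y = 80 mm, Ī = 44 373 333 mm⁴.
Semicircular cap: semicircle r = 65, A = 6636.61 mm², y = 187.587 mm, Ī = 1 959 230 mm⁴.
Centroid: ȳ = ΣA·y / ΣA = 106.024 mm.
Transfer each piece to the horizontal centroidal axis using Ī + A·d² with d = y − 106.024:
  rectangular body: d = -26.0241 mm → contributes +58 460 184 mm⁴
  semicircular cap: d = 81.5628 mm → contributes +46 109 225 mm⁴
Total I = 104 569 409 mm⁴.
Radius of gyration: k = √(I/A) = √(104 569 409 / 27436.6) = 61.7358 mm.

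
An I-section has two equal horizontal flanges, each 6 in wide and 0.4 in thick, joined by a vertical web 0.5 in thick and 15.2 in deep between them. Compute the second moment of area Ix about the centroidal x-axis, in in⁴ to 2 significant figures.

Ix ≈ 440 in⁴

Split into non-overlapping primitives; take the origin at the lower-left of the bounding box.
Bottom flange: 6 × 0.4, A = 2.4 in², y = 0.2 in, Ī = 0.032 in⁴.
Web: 0.5 × 15.2, A = 7.6 in², y = 8 in, Ī = 146.3 in⁴.
Top flange: 6 × 0.4, A = 2.4 in², y = 15.8 in, Ī = 0.032 in⁴.
By symmetry the centroid is at mid-height, ȳ = 8 in.
Transfer each piece to the centroidal x-axis using Ī + A·d² with d = y − 8:
  bottom flange: d = -7.8 in → contributes +146 in⁴
  web: d = 0 in → contributes +146.3 in⁴
  top flange: d = 7.8 in → contributes +146 in⁴
Total I = 438.4 in⁴.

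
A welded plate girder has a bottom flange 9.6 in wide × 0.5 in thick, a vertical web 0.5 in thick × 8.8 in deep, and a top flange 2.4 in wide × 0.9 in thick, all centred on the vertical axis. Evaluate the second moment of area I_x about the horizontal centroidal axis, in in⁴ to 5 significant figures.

I_x ≈ 170.89 in⁴

Decompose the section into non-overlapping parts with the origin at the bottom-left of its bounding rectangle.
Bottom plate: 9.6 × 0.5, A = 4.8 in², y = 0.25 in, Ī = 0.1 in⁴.
Web plate: 0.5 × 8.8, A = 4.4 in², y = 4.9 in, Ī = 28.39467 in⁴.
Top plate: 2.4 × 0.9, A = 2.16 in², y = 9.75 in, Ī = 0.1458 in⁴.
Centroid: ȳ = ΣA·y / ΣA = 3.857394 in.
Transfer each piece to the horizontal centroidal axis using Ī + A·d² with d = y − 3.857394:
  bottom plate: d = -3.607394 in → contributes +62.56381 in⁴
  web plate: d = 1.042606 in → contributes +33.17758 in⁴
  top plate: d = 5.892606 in → contributes +75.14705 in⁴
Total I = 170.8884 in⁴.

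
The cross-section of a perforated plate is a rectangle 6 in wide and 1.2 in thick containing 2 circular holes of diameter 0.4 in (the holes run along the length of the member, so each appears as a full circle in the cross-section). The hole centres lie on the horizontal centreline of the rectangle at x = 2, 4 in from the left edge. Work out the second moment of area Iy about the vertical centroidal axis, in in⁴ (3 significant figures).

Decompose the section into non-overlapping parts with the origin at the bottom-left of its bounding rectangle.
Plate: 6 × 1.2, A = 7.2 in², x = 3 in, Ī = 21.6 in⁴.
Hole 1 (subtracted): ⌀0.4, A = 0.12566 in², x = 2 in, Ī = 0.0012566 in⁴.
Hole 2 (subtracted): ⌀0.4, A = 0.12566 in², x = 4 in, Ī = 0.0012566 in⁴.
By symmetry the centroid is at mid-width, x̄ = 3 in.
Transfer each piece to the vertical centroidal axis using Ī + A·d² with d = x − 3:
  plate: d = 0 in → contributes +21.6 in⁴
  hole 1: d = -1 in → contributes −0.12692 in⁴
  hole 2: d = 1 in → contributes −0.12692 in⁴
Total I = 21.346 in⁴.

Iy ≈ 21.3 in⁴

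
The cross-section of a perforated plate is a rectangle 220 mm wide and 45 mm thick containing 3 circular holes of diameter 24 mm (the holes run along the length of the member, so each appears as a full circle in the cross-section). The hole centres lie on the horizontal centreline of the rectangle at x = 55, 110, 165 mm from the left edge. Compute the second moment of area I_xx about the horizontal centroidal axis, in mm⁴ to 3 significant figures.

I_xx ≈ 1.62 × 10⁶ mm⁴

Break the section into simple shapes (no overlaps), measuring from the bottom-left corner of the bounding box.
Plate: 220 × 45, A = 9 900 mm², y = 22.5 mm, Ī = 1 670 625 mm⁴.
Hole 1 (subtracted): ⌀24, A = 452.39 mm², y = 22.5 mm, Ī = 16 286 mm⁴.
Hole 2 (subtracted): ⌀24, A = 452.39 mm², y = 22.5 mm, Ī = 16 286 mm⁴.
Hole 3 (subtracted): ⌀24, A = 452.39 mm², y = 22.5 mm, Ī = 16 286 mm⁴.
By symmetry the centroid is at mid-height, ȳ = 22.5 mm.
All pieces are centred on the horizontal centroidal axis, so I = ΣĪ (holes subtracted) = 1 621 767 mm⁴.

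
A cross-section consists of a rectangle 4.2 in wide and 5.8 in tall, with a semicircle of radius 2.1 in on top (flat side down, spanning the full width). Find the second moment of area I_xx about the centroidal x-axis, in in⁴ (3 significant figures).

Split into non-overlapping primitives; take the origin at the lower-left of the bounding box.
Rectangular body: 4.2 × 5.8, A = 24.36 in², y = 2.9 in, Ī = 68.289 in⁴.
Semicircular cap: semicircle r = 2.1, A = 6.9272 in², y = 6.6913 in, Ī = 2.1346 in⁴.
Centroid: ȳ = ΣA·y / ΣA = 3.7394 in.
Transfer each piece to the centroidal x-axis using Ī + A·d² with d = y − 3.7394:
  rectangular body: d = -0.83941 in → contributes +85.454 in⁴
  semicircular cap: d = 2.9519 in → contributes +62.494 in⁴
Total I = 147.95 in⁴.

I_xx ≈ 148 in⁴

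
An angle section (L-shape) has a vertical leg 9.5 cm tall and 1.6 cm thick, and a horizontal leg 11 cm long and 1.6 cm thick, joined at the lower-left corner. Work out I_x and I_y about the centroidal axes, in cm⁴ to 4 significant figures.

Split into non-overlapping primitives; take the origin at the lower-left of the bounding box.
Vertical leg: 1.6 × 9.5, A = 15.2 cm², y = 4.75 cm, Ī = 114.317 cm⁴.
Horizontal leg (remainder): 9.4 × 1.6, A = 15.04 cm², y = 0.8 cm, Ī = 3.20853 cm⁴.
Centroid: ȳ = ΣA·y / ΣA = 2.78545 cm.
Transfer each piece to the centroidal x-axis using Ī + A·d² with d = y − 2.78545:
  vertical leg: d = 1.96455 cm → contributes +172.98 cm⁴
  horizontal leg (remainder): d = -1.98545 cm → contributes +62.4964 cm⁴
Total I = 235.477 cm⁴.
For the y-axis: x̄ = 3.53545 cm.
Repeating about the centroidal y-axis gives I_y = 342.671 cm⁴.

I_x ≈ 235.5 cm⁴, I_y ≈ 342.7 cm⁴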